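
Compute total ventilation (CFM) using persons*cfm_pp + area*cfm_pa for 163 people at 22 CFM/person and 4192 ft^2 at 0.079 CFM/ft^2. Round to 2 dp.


Total = 163*22 + 4192*0.079 = 3917.17 CFM

3917.17 CFM


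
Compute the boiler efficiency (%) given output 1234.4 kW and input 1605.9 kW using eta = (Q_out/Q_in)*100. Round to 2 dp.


eta = (1234.4/1605.9)*100 = 76.87 %

76.87 %


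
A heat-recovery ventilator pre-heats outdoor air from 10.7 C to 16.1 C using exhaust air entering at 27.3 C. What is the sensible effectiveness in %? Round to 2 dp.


eff = (16.1-10.7)/(27.3-10.7)*100 = 32.53 %

32.53 %


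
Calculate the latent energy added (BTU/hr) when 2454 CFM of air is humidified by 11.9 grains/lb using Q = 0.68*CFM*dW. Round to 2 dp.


Q = 0.68 * 2454 * 11.9 = 19857.77 BTU/hr

19857.77 BTU/hr


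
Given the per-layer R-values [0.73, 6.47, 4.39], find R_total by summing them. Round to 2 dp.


R_total = 0.73 + 6.47 + 4.39 = 11.59

11.59


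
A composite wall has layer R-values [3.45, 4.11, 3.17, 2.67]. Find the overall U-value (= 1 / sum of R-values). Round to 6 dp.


R_total = 3.45 + 4.11 + 3.17 + 2.67 = 13.40
U = 1/13.40 = 0.074627

0.074627


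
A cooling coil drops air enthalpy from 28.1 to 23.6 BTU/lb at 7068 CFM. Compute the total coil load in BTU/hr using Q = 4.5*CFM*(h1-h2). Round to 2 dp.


Q = 4.5 * 7068 * (28.1 - 23.6) = 143127.00 BTU/hr

143127.00 BTU/hr


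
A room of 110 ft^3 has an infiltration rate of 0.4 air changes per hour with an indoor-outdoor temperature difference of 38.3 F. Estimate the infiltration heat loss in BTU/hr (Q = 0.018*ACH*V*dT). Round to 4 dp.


Q = 0.018 * 0.4 * 110 * 38.3 = 30.3336 BTU/hr

30.3336 BTU/hr


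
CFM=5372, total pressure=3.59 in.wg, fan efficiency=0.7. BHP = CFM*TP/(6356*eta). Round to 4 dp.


BHP = 5372 * 3.59 / (6356 * 0.7) = 4.3346 hp

4.3346 hp


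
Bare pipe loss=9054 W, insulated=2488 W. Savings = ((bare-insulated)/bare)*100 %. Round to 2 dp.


Savings = ((9054-2488)/9054)*100 = 72.52 %

72.52 %


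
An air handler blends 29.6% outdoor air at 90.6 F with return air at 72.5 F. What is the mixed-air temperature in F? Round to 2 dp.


T_mix = 72.5 + (29.6/100)*(90.6-72.5) = 77.86 F

77.86 F


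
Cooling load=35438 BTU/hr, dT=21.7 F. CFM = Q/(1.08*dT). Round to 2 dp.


CFM = 35438 / (1.08 * 21.7) = 1512.12

1512.12 CFM


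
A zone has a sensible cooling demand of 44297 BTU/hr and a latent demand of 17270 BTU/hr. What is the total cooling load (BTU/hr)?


Qt = 44297 + 17270 = 61567 BTU/hr

61567 BTU/hr


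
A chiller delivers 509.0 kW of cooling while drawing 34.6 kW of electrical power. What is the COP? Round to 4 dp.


COP = 509.0 / 34.6 = 14.7110

14.7110


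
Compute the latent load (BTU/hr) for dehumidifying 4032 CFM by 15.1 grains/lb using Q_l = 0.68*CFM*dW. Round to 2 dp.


Q = 0.68 * 4032 * 15.1 = 41400.58 BTU/hr

41400.58 BTU/hr


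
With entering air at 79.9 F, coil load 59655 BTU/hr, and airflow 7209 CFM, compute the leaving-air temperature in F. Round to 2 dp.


dT = 59655/(1.08*7209) = 7.6621
T_leave = 79.9 - 7.6621 = 72.24 F

72.24 F


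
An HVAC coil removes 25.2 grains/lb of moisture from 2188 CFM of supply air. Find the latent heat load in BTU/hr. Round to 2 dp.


Q = 0.68 * 2188 * 25.2 = 37493.57 BTU/hr

37493.57 BTU/hr


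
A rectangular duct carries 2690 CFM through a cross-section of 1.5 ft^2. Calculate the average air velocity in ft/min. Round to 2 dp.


V = 2690 / 1.5 = 1793.33 ft/min

1793.33 ft/min


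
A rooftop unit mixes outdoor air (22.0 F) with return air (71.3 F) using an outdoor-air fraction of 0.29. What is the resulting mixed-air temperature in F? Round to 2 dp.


T_mix = 0.29*22.0 + 0.71*71.3 = 57.00 F

57.00 F


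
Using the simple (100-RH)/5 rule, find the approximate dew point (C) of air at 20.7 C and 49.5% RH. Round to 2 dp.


Td = 20.7 - (100-49.5)/5 = 10.60 C

10.60 C


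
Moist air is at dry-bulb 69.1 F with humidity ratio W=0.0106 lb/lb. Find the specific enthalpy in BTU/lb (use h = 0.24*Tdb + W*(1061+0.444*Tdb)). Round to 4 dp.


h = 0.24*69.1 + 0.0106*(1061+0.444*69.1) = 28.1558 BTU/lb

28.1558 BTU/lb


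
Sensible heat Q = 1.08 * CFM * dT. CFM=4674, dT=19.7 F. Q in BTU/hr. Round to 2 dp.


Q = 1.08 * 4674 * 19.7 = 99444.02 BTU/hr

99444.02 BTU/hr


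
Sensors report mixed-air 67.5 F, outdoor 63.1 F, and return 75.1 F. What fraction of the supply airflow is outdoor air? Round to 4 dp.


frac = (67.5 - 75.1) / (63.1 - 75.1) = 0.6333

0.6333


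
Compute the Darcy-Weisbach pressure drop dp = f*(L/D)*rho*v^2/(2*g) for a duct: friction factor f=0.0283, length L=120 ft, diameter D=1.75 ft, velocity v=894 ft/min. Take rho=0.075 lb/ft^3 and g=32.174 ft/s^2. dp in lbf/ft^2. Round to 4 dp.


v_fps = 894/60 = 14.9 ft/s
dp = 0.0283*(120/1.75)*0.075*14.9^2/(2*32.174) = 0.5021 lbf/ft^2

0.5021 lbf/ft^2


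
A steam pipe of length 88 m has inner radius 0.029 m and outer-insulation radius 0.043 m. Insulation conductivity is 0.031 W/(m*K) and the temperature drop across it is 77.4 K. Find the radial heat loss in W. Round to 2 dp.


Q = 2*pi*0.031*88*77.4/ln(0.043/0.029) = 3368.02 W

3368.02 W


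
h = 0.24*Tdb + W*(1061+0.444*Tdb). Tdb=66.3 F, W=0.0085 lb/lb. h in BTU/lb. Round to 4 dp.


h = 0.24*66.3 + 0.0085*(1061+0.444*66.3) = 25.1807 BTU/lb

25.1807 BTU/lb


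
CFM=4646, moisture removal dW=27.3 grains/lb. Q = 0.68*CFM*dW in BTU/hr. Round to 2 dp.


Q = 0.68 * 4646 * 27.3 = 86248.34 BTU/hr

86248.34 BTU/hr


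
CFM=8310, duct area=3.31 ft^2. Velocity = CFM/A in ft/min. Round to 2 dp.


V = 8310 / 3.31 = 2510.57 ft/min

2510.57 ft/min


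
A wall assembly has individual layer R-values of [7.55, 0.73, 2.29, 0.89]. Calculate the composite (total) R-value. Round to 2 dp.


R_total = 7.55 + 0.73 + 2.29 + 0.89 = 11.46

11.46


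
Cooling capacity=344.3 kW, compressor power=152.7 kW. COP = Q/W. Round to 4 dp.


COP = 344.3 / 152.7 = 2.2547

2.2547


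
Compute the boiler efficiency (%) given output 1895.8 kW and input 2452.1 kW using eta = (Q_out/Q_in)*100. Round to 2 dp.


eta = (1895.8/2452.1)*100 = 77.31 %

77.31 %


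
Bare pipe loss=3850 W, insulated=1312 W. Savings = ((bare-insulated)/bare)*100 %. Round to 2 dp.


Savings = ((3850-1312)/3850)*100 = 65.92 %

65.92 %


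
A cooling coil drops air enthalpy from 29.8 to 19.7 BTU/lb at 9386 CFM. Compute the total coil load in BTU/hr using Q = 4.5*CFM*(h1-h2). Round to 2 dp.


Q = 4.5 * 9386 * (29.8 - 19.7) = 426593.70 BTU/hr

426593.70 BTU/hr


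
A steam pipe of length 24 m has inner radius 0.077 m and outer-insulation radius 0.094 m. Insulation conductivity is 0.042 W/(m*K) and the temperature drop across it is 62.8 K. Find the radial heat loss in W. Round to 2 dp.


Q = 2*pi*0.042*24*62.8/ln(0.094/0.077) = 1993.79 W

1993.79 W


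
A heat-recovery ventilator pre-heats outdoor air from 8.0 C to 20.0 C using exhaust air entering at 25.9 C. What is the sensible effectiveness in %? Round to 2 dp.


eff = (20.0-8.0)/(25.9-8.0)*100 = 67.04 %

67.04 %


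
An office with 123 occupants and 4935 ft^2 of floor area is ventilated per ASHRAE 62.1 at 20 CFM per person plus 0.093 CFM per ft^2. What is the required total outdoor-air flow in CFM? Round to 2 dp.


Total = 123*20 + 4935*0.093 = 2918.96 CFM

2918.96 CFM


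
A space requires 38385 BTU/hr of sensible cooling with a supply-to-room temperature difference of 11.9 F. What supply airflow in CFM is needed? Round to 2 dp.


CFM = 38385 / (1.08 * 11.9) = 2986.69

2986.69 CFM


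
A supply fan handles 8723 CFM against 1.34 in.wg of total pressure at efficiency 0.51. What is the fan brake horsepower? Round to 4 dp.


BHP = 8723 * 1.34 / (6356 * 0.51) = 3.6059 hp

3.6059 hp


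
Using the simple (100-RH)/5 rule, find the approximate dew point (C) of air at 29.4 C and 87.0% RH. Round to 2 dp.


Td = 29.4 - (100-87.0)/5 = 26.80 C

26.80 C


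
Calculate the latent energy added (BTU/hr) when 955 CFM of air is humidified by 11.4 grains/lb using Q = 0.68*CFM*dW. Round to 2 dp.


Q = 0.68 * 955 * 11.4 = 7403.16 BTU/hr

7403.16 BTU/hr


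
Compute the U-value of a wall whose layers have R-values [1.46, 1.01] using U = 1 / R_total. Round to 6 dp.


R_total = 1.46 + 1.01 = 2.47
U = 1/2.47 = 0.404858

0.404858


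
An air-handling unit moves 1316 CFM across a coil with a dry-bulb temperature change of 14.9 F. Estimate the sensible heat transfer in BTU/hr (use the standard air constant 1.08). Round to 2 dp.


Q = 1.08 * 1316 * 14.9 = 21177.07 BTU/hr

21177.07 BTU/hr


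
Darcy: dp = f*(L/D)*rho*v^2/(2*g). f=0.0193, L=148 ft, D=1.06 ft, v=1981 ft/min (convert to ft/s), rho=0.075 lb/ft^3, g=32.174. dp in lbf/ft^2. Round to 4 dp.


v_fps = 1981/60 = 33.0167 ft/s
dp = 0.0193*(148/1.06)*0.075*33.0167^2/(2*32.174) = 3.4238 lbf/ft^2

3.4238 lbf/ft^2


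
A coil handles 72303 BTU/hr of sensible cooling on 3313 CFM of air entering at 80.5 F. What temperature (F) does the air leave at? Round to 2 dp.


dT = 72303/(1.08*3313) = 20.2074
T_leave = 80.5 - 20.2074 = 60.29 F

60.29 F


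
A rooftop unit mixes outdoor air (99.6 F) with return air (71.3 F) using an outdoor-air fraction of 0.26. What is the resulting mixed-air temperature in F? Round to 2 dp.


T_mix = 0.26*99.6 + 0.74*71.3 = 78.66 F

78.66 F


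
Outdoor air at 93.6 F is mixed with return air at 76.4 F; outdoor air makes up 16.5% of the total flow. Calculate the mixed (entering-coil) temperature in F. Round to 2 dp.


T_mix = 76.4 + (16.5/100)*(93.6-76.4) = 79.24 F

79.24 F


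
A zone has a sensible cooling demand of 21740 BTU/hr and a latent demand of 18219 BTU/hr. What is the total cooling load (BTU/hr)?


Qt = 21740 + 18219 = 39959 BTU/hr

39959 BTU/hr


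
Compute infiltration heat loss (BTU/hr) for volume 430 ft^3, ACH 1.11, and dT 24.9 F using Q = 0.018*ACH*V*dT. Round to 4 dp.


Q = 0.018 * 1.11 * 430 * 24.9 = 213.9259 BTU/hr

213.9259 BTU/hr


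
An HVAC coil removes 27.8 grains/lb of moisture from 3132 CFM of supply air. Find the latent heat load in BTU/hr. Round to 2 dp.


Q = 0.68 * 3132 * 27.8 = 59207.33 BTU/hr

59207.33 BTU/hr


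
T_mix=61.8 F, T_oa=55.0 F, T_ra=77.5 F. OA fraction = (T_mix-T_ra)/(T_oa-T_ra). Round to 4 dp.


frac = (61.8 - 77.5) / (55.0 - 77.5) = 0.6978

0.6978


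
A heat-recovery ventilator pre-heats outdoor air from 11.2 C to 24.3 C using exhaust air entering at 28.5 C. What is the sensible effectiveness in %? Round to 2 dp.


eff = (24.3-11.2)/(28.5-11.2)*100 = 75.72 %

75.72 %


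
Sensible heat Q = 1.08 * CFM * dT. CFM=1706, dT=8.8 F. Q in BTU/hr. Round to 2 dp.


Q = 1.08 * 1706 * 8.8 = 16213.82 BTU/hr

16213.82 BTU/hr


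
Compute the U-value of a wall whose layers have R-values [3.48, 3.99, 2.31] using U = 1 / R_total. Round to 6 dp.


R_total = 3.48 + 3.99 + 2.31 = 9.78
U = 1/9.78 = 0.102249

0.102249


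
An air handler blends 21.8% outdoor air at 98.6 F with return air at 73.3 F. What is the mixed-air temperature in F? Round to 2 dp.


T_mix = 73.3 + (21.8/100)*(98.6-73.3) = 78.82 F

78.82 F


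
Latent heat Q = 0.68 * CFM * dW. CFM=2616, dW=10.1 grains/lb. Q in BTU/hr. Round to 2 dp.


Q = 0.68 * 2616 * 10.1 = 17966.69 BTU/hr

17966.69 BTU/hr


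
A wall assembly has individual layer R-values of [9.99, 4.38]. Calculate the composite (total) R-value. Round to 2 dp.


R_total = 9.99 + 4.38 = 14.37

14.37


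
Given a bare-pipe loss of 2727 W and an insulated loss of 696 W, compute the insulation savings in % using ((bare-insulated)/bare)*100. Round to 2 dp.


Savings = ((2727-696)/2727)*100 = 74.48 %

74.48 %


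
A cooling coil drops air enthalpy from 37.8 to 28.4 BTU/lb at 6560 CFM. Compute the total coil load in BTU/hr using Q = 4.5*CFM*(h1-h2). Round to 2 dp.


Q = 4.5 * 6560 * (37.8 - 28.4) = 277488.00 BTU/hr

277488.00 BTU/hr


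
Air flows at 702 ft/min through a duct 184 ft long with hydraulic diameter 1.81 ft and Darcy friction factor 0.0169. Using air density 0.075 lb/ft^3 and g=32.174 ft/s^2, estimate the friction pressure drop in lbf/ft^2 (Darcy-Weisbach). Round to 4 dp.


v_fps = 702/60 = 11.7 ft/s
dp = 0.0169*(184/1.81)*0.075*11.7^2/(2*32.174) = 0.2741 lbf/ft^2

0.2741 lbf/ft^2


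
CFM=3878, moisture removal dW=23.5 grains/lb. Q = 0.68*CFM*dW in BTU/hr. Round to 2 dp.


Q = 0.68 * 3878 * 23.5 = 61970.44 BTU/hr

61970.44 BTU/hr


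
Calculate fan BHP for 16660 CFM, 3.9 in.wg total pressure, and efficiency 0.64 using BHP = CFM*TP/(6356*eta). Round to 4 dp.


BHP = 16660 * 3.9 / (6356 * 0.64) = 15.9726 hp

15.9726 hp


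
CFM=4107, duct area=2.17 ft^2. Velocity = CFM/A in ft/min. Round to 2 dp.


V = 4107 / 2.17 = 1892.63 ft/min

1892.63 ft/min


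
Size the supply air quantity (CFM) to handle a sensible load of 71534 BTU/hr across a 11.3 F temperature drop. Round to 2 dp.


CFM = 71534 / (1.08 * 11.3) = 5861.52

5861.52 CFM


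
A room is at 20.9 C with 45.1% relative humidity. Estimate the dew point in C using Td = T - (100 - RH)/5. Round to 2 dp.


Td = 20.9 - (100-45.1)/5 = 9.92 C

9.92 C


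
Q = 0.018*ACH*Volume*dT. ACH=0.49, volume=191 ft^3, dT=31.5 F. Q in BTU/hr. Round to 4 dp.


Q = 0.018 * 0.49 * 191 * 31.5 = 53.0655 BTU/hr

53.0655 BTU/hr


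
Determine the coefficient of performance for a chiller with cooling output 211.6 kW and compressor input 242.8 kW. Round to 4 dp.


COP = 211.6 / 242.8 = 0.8715

0.8715


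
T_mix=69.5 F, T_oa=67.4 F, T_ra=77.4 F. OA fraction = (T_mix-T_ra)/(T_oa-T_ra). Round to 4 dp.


frac = (69.5 - 77.4) / (67.4 - 77.4) = 0.7900

0.7900


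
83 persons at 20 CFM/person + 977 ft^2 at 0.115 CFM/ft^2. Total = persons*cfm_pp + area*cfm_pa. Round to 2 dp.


Total = 83*20 + 977*0.115 = 1772.36 CFM

1772.36 CFM


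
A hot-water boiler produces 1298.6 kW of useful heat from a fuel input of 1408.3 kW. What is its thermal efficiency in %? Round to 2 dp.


eta = (1298.6/1408.3)*100 = 92.21 %

92.21 %


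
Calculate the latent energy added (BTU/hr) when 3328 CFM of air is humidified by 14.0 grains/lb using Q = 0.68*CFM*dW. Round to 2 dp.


Q = 0.68 * 3328 * 14.0 = 31682.56 BTU/hr

31682.56 BTU/hr


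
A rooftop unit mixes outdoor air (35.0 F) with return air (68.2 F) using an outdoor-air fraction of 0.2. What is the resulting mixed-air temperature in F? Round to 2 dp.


T_mix = 0.2*35.0 + 0.8*68.2 = 61.56 F

61.56 F


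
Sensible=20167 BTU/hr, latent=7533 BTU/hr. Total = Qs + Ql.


Qt = 20167 + 7533 = 27700 BTU/hr

27700 BTU/hr


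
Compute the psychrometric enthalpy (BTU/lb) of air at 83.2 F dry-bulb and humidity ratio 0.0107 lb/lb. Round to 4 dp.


h = 0.24*83.2 + 0.0107*(1061+0.444*83.2) = 31.7160 BTU/lb

31.7160 BTU/lb


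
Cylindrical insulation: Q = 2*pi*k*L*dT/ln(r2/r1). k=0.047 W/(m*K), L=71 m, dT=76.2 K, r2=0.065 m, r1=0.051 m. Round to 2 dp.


Q = 2*pi*0.047*71*76.2/ln(0.065/0.051) = 6586.72 W

6586.72 W


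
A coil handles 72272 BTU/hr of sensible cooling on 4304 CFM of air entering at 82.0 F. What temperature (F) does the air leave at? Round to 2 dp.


dT = 72272/(1.08*4304) = 15.5480
T_leave = 82.0 - 15.5480 = 66.45 F

66.45 F


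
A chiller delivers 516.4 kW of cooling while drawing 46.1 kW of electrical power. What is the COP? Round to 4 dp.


COP = 516.4 / 46.1 = 11.2017

11.2017


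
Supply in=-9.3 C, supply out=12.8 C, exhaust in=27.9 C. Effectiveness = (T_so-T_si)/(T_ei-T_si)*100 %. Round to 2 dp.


eff = (12.8-(-9.3))/(27.9-(-9.3))*100 = 59.41 %

59.41 %


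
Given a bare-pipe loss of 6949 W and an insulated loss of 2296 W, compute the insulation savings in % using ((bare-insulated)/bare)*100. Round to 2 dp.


Savings = ((6949-2296)/6949)*100 = 66.96 %

66.96 %


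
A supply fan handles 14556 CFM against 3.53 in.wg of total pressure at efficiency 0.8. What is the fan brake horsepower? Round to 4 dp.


BHP = 14556 * 3.53 / (6356 * 0.8) = 10.1052 hp

10.1052 hp


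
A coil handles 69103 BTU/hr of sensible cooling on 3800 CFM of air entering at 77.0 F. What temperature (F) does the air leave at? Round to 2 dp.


dT = 69103/(1.08*3800) = 16.8380
T_leave = 77.0 - 16.8380 = 60.16 F

60.16 F


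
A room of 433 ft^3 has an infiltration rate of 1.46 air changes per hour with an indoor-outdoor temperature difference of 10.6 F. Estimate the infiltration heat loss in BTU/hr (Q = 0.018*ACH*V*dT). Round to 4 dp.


Q = 0.018 * 1.46 * 433 * 10.6 = 120.6199 BTU/hr

120.6199 BTU/hr


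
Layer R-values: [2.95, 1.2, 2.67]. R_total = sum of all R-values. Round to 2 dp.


R_total = 2.95 + 1.2 + 2.67 = 6.82

6.82


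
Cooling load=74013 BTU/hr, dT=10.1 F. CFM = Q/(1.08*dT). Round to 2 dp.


CFM = 74013 / (1.08 * 10.1) = 6785.20

6785.20 CFM


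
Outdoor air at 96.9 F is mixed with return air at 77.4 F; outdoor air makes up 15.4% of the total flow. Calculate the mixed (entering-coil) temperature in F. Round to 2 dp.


T_mix = 77.4 + (15.4/100)*(96.9-77.4) = 80.40 F

80.40 F


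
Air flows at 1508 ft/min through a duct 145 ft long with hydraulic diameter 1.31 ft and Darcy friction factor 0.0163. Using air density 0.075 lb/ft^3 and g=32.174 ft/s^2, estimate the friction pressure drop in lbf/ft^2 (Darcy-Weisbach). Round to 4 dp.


v_fps = 1508/60 = 25.1333 ft/s
dp = 0.0163*(145/1.31)*0.075*25.1333^2/(2*32.174) = 1.3283 lbf/ft^2

1.3283 lbf/ft^2


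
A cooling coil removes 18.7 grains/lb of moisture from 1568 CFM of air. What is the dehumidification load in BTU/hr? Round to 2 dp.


Q = 0.68 * 1568 * 18.7 = 19938.69 BTU/hr

19938.69 BTU/hr


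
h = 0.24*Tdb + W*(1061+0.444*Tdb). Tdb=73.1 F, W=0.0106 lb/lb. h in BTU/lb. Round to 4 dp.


h = 0.24*73.1 + 0.0106*(1061+0.444*73.1) = 29.1346 BTU/lb

29.1346 BTU/lb


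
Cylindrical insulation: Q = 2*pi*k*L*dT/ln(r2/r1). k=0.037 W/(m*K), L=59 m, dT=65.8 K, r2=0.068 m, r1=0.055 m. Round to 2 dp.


Q = 2*pi*0.037*59*65.8/ln(0.068/0.055) = 4253.69 W

4253.69 W


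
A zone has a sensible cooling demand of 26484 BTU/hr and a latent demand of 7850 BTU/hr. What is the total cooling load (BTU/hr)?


Qt = 26484 + 7850 = 34334 BTU/hr

34334 BTU/hr


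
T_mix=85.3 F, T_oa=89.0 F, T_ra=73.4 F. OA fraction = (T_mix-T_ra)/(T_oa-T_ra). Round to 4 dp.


frac = (85.3 - 73.4) / (89.0 - 73.4) = 0.7628

0.7628


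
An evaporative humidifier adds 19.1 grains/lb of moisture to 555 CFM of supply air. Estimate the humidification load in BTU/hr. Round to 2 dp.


Q = 0.68 * 555 * 19.1 = 7208.34 BTU/hr

7208.34 BTU/hr


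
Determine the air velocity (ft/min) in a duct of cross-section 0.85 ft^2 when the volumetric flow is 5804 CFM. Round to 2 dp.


V = 5804 / 0.85 = 6828.24 ft/min

6828.24 ft/min


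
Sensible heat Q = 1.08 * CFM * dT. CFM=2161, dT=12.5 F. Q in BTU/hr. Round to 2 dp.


Q = 1.08 * 2161 * 12.5 = 29173.50 BTU/hr

29173.50 BTU/hr


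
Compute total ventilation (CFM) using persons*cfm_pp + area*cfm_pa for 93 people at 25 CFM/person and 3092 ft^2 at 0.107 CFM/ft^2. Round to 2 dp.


Total = 93*25 + 3092*0.107 = 2655.84 CFM

2655.84 CFM


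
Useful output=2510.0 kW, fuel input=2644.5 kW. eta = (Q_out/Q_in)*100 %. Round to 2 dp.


eta = (2510.0/2644.5)*100 = 94.91 %

94.91 %


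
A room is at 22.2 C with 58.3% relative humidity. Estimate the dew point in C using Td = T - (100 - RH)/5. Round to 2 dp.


Td = 22.2 - (100-58.3)/5 = 13.86 C

13.86 C


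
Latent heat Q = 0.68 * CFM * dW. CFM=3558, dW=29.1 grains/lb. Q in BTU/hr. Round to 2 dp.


Q = 0.68 * 3558 * 29.1 = 70405.70 BTU/hr

70405.70 BTU/hr


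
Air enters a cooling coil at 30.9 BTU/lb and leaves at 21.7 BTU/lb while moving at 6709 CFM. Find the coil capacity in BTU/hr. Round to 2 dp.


Q = 4.5 * 6709 * (30.9 - 21.7) = 277752.60 BTU/hr

277752.60 BTU/hr


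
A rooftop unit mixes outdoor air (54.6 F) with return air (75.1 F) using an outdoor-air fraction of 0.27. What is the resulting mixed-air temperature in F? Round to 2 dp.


T_mix = 0.27*54.6 + 0.73*75.1 = 69.57 F

69.57 F


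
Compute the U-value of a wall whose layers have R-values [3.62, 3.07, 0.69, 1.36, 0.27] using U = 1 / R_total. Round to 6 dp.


R_total = 3.62 + 3.07 + 0.69 + 1.36 + 0.27 = 9.01
U = 1/9.01 = 0.110988

0.110988


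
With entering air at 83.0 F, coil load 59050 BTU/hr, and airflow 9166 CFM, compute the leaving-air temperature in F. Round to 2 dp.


dT = 59050/(1.08*9166) = 5.9651
T_leave = 83.0 - 5.9651 = 77.03 F

77.03 F


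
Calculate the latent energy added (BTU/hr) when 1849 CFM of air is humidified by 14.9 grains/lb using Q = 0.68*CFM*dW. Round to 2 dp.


Q = 0.68 * 1849 * 14.9 = 18734.07 BTU/hr

18734.07 BTU/hr


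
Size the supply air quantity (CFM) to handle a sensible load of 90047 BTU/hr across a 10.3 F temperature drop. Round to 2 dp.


CFM = 90047 / (1.08 * 10.3) = 8094.84

8094.84 CFM


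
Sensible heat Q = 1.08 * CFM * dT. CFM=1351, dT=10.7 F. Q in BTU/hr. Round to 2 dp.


Q = 1.08 * 1351 * 10.7 = 15612.16 BTU/hr

15612.16 BTU/hr


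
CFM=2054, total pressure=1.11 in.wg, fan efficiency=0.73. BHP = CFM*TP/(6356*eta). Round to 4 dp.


BHP = 2054 * 1.11 / (6356 * 0.73) = 0.4914 hp

0.4914 hp


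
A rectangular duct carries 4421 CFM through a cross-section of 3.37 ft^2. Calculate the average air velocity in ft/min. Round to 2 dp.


V = 4421 / 3.37 = 1311.87 ft/min

1311.87 ft/min


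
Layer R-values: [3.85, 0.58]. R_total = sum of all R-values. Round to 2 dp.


R_total = 3.85 + 0.58 = 4.43

4.43


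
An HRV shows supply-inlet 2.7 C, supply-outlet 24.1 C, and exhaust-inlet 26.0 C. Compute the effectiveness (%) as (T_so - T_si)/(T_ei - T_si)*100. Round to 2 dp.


eff = (24.1-2.7)/(26.0-2.7)*100 = 91.85 %

91.85 %


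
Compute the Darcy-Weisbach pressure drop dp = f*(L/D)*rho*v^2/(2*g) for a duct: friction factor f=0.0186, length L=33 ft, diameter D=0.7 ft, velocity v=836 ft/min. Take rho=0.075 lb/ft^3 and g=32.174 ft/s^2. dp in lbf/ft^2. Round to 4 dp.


v_fps = 836/60 = 13.9333 ft/s
dp = 0.0186*(33/0.7)*0.075*13.9333^2/(2*32.174) = 0.1984 lbf/ft^2

0.1984 lbf/ft^2


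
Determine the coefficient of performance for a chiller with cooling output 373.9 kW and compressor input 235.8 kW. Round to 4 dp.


COP = 373.9 / 235.8 = 1.5857

1.5857


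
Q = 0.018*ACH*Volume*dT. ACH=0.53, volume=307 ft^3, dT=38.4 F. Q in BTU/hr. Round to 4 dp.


Q = 0.018 * 0.53 * 307 * 38.4 = 112.4652 BTU/hr

112.4652 BTU/hr


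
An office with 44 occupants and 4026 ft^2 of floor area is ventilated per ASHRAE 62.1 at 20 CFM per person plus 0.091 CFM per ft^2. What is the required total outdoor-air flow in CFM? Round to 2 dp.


Total = 44*20 + 4026*0.091 = 1246.37 CFM

1246.37 CFM


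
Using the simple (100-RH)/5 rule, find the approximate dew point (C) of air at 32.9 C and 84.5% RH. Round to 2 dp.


Td = 32.9 - (100-84.5)/5 = 29.80 C

29.80 C


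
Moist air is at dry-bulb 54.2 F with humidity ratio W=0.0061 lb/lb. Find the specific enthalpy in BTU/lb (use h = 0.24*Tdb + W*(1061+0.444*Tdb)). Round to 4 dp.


h = 0.24*54.2 + 0.0061*(1061+0.444*54.2) = 19.6269 BTU/lb

19.6269 BTU/lb


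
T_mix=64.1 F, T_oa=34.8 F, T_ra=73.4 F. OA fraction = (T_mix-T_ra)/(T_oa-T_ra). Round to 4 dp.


frac = (64.1 - 73.4) / (34.8 - 73.4) = 0.2409

0.2409


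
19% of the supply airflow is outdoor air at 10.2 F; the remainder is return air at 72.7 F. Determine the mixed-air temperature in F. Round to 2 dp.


T_mix = 0.19*10.2 + 0.81*72.7 = 60.83 F

60.83 F


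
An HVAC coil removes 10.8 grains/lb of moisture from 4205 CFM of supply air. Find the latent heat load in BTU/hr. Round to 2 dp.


Q = 0.68 * 4205 * 10.8 = 30881.52 BTU/hr

30881.52 BTU/hr


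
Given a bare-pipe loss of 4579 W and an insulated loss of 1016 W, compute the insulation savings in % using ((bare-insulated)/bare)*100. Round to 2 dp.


Savings = ((4579-1016)/4579)*100 = 77.81 %

77.81 %


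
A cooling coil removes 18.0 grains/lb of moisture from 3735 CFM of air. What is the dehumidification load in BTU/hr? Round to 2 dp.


Q = 0.68 * 3735 * 18.0 = 45716.40 BTU/hr

45716.40 BTU/hr


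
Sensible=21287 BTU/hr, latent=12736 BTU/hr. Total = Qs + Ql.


Qt = 21287 + 12736 = 34023 BTU/hr

34023 BTU/hr


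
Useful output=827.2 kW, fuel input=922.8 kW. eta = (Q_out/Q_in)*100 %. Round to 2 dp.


eta = (827.2/922.8)*100 = 89.64 %

89.64 %


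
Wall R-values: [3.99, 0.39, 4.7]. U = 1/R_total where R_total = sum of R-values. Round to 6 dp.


R_total = 3.99 + 0.39 + 4.7 = 9.08
U = 1/9.08 = 0.110132

0.110132


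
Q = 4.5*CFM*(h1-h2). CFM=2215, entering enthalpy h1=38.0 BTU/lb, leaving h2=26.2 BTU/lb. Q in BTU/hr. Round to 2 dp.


Q = 4.5 * 2215 * (38.0 - 26.2) = 117616.50 BTU/hr

117616.50 BTU/hr


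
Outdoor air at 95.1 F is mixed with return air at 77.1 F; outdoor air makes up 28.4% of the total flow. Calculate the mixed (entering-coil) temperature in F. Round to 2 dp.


T_mix = 77.1 + (28.4/100)*(95.1-77.1) = 82.21 F

82.21 F


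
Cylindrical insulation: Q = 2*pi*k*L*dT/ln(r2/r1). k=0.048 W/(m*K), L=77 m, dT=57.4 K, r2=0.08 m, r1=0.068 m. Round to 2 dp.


Q = 2*pi*0.048*77*57.4/ln(0.08/0.068) = 8202.00 W

8202.00 W


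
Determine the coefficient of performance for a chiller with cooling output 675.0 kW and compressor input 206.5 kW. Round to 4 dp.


COP = 675.0 / 206.5 = 3.2688

3.2688


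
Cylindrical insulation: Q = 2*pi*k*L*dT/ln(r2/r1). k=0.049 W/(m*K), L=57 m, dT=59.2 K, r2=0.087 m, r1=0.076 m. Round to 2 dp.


Q = 2*pi*0.049*57*59.2/ln(0.087/0.076) = 7685.58 W

7685.58 W


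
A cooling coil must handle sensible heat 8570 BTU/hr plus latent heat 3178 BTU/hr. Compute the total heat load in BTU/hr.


Qt = 8570 + 3178 = 11748 BTU/hr

11748 BTU/hr


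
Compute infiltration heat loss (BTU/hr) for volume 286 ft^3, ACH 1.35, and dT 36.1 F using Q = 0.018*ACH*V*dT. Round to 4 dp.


Q = 0.018 * 1.35 * 286 * 36.1 = 250.8878 BTU/hr

250.8878 BTU/hr


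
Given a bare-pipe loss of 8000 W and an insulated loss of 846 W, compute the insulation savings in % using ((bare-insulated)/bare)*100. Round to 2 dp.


Savings = ((8000-846)/8000)*100 = 89.43 %

89.43 %


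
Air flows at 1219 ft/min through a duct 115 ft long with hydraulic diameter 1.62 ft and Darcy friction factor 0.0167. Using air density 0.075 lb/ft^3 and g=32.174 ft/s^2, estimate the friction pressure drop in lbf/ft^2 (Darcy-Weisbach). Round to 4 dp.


v_fps = 1219/60 = 20.3167 ft/s
dp = 0.0167*(115/1.62)*0.075*20.3167^2/(2*32.174) = 0.5703 lbf/ft^2

0.5703 lbf/ft^2


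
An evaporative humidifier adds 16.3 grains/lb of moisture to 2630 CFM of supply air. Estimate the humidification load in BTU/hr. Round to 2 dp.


Q = 0.68 * 2630 * 16.3 = 29150.92 BTU/hr

29150.92 BTU/hr


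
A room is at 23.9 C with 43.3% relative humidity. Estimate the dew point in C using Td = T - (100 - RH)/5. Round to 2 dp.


Td = 23.9 - (100-43.3)/5 = 12.56 C

12.56 C


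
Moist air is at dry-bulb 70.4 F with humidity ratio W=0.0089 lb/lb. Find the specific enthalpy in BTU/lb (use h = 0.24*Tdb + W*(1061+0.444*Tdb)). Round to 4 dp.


h = 0.24*70.4 + 0.0089*(1061+0.444*70.4) = 26.6171 BTU/lb

26.6171 BTU/lb


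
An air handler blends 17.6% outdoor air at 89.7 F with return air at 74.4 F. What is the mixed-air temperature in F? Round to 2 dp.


T_mix = 74.4 + (17.6/100)*(89.7-74.4) = 77.09 F

77.09 F


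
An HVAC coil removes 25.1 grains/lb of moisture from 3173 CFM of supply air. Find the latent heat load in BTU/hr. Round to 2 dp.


Q = 0.68 * 3173 * 25.1 = 54156.76 BTU/hr

54156.76 BTU/hr


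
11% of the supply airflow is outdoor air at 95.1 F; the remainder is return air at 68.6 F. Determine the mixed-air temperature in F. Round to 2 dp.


T_mix = 0.11*95.1 + 0.89*68.6 = 71.52 F

71.52 F


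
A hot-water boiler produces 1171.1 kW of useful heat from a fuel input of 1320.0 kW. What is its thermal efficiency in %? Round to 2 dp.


eta = (1171.1/1320.0)*100 = 88.72 %

88.72 %


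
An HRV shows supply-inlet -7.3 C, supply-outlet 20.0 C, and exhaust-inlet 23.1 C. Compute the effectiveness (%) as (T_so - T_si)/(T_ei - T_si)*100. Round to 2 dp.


eff = (20.0-(-7.3))/(23.1-(-7.3))*100 = 89.80 %

89.80 %


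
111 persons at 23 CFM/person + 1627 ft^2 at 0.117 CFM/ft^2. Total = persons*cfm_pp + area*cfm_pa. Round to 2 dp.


Total = 111*23 + 1627*0.117 = 2743.36 CFM

2743.36 CFM


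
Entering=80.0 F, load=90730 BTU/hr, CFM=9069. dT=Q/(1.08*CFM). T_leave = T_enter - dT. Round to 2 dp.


dT = 90730/(1.08*9069) = 9.2633
T_leave = 80.0 - 9.2633 = 70.74 F

70.74 F


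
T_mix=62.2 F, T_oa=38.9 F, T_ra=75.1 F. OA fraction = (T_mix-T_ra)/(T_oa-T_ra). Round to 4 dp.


frac = (62.2 - 75.1) / (38.9 - 75.1) = 0.3564

0.3564


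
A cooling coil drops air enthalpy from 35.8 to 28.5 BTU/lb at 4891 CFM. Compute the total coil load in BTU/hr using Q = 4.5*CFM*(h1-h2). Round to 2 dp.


Q = 4.5 * 4891 * (35.8 - 28.5) = 160669.35 BTU/hr

160669.35 BTU/hr


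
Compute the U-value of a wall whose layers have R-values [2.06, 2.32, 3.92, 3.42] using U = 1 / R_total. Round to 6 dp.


R_total = 2.06 + 2.32 + 3.92 + 3.42 = 11.72
U = 1/11.72 = 0.085324

0.085324


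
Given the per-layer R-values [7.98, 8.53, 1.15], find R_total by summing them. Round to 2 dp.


R_total = 7.98 + 8.53 + 1.15 = 17.66

17.66


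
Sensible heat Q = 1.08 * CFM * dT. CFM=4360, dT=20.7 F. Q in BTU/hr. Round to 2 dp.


Q = 1.08 * 4360 * 20.7 = 97472.16 BTU/hr

97472.16 BTU/hr


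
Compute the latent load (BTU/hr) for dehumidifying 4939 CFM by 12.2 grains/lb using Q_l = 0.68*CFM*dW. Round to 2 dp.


Q = 0.68 * 4939 * 12.2 = 40973.94 BTU/hr

40973.94 BTU/hr


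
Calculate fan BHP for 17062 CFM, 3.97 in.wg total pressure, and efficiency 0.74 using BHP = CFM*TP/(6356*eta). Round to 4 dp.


BHP = 17062 * 3.97 / (6356 * 0.74) = 14.4014 hp

14.4014 hp


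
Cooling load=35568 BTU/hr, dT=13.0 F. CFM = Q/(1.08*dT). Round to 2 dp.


CFM = 35568 / (1.08 * 13.0) = 2533.33

2533.33 CFM


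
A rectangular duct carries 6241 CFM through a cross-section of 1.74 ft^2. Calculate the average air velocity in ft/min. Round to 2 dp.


V = 6241 / 1.74 = 3586.78 ft/min

3586.78 ft/min


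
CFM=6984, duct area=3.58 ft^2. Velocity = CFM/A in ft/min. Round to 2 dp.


V = 6984 / 3.58 = 1950.84 ft/min

1950.84 ft/min


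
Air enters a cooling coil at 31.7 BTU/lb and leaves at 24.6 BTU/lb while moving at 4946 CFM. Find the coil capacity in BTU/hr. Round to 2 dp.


Q = 4.5 * 4946 * (31.7 - 24.6) = 158024.70 BTU/hr

158024.70 BTU/hr


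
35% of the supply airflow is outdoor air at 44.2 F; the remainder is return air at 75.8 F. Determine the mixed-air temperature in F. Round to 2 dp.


T_mix = 0.35*44.2 + 0.65*75.8 = 64.74 F

64.74 F


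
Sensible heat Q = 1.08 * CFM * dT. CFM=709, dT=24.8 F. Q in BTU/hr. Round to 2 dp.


Q = 1.08 * 709 * 24.8 = 18989.86 BTU/hr

18989.86 BTU/hr


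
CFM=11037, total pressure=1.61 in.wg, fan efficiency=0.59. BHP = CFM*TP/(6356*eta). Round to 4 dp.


BHP = 11037 * 1.61 / (6356 * 0.59) = 4.7385 hp

4.7385 hp


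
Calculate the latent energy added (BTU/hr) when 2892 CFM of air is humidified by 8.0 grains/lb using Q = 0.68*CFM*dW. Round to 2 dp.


Q = 0.68 * 2892 * 8.0 = 15732.48 BTU/hr

15732.48 BTU/hr


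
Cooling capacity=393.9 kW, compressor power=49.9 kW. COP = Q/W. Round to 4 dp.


COP = 393.9 / 49.9 = 7.8938

7.8938


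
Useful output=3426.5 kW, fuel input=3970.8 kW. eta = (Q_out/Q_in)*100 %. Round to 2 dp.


eta = (3426.5/3970.8)*100 = 86.29 %

86.29 %


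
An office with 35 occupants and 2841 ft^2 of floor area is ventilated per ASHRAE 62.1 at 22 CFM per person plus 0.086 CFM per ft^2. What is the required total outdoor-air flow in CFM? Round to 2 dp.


Total = 35*22 + 2841*0.086 = 1014.33 CFM

1014.33 CFM


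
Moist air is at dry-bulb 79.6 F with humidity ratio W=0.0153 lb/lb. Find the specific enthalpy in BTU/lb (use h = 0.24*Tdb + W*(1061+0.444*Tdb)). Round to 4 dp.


h = 0.24*79.6 + 0.0153*(1061+0.444*79.6) = 35.8780 BTU/lb

35.8780 BTU/lb


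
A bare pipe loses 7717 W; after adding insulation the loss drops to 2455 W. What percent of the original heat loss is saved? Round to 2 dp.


Savings = ((7717-2455)/7717)*100 = 68.19 %

68.19 %


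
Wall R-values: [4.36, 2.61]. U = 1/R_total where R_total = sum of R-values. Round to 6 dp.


R_total = 4.36 + 2.61 = 6.97
U = 1/6.97 = 0.143472

0.143472


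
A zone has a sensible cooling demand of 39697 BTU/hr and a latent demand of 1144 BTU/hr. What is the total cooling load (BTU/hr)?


Qt = 39697 + 1144 = 40841 BTU/hr

40841 BTU/hr


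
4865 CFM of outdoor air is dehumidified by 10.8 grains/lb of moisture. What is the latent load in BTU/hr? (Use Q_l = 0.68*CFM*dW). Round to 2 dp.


Q = 0.68 * 4865 * 10.8 = 35728.56 BTU/hr

35728.56 BTU/hr


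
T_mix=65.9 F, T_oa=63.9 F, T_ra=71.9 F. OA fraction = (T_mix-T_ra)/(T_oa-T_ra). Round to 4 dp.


frac = (65.9 - 71.9) / (63.9 - 71.9) = 0.7500

0.7500


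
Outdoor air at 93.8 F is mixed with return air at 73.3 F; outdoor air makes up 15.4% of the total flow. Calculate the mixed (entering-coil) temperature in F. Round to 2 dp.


T_mix = 73.3 + (15.4/100)*(93.8-73.3) = 76.46 F

76.46 F


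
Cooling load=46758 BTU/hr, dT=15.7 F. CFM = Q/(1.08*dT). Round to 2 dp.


CFM = 46758 / (1.08 * 15.7) = 2757.61

2757.61 CFM


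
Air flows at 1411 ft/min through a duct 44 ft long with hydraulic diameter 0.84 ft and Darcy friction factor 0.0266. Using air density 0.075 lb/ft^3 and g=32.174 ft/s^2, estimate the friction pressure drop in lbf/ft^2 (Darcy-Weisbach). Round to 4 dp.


v_fps = 1411/60 = 23.5167 ft/s
dp = 0.0266*(44/0.84)*0.075*23.5167^2/(2*32.174) = 0.8981 lbf/ft^2

0.8981 lbf/ft^2


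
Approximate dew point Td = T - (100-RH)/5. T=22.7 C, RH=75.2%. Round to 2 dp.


Td = 22.7 - (100-75.2)/5 = 17.74 C

17.74 C


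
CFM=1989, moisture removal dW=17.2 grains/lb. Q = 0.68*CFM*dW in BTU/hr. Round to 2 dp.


Q = 0.68 * 1989 * 17.2 = 23263.34 BTU/hr

23263.34 BTU/hr


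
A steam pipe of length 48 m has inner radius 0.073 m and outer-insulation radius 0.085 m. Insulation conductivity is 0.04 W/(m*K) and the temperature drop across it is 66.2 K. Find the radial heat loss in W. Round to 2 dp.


Q = 2*pi*0.04*48*66.2/ln(0.085/0.073) = 5247.44 W

5247.44 W


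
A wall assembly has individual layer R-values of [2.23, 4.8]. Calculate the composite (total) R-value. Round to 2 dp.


R_total = 2.23 + 4.8 = 7.03

7.03


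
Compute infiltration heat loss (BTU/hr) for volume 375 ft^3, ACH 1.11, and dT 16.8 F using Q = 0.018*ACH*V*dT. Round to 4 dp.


Q = 0.018 * 1.11 * 375 * 16.8 = 125.8740 BTU/hr

125.8740 BTU/hr


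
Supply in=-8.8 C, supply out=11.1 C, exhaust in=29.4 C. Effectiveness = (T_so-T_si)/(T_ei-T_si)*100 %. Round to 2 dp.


eff = (11.1-(-8.8))/(29.4-(-8.8))*100 = 52.09 %

52.09 %


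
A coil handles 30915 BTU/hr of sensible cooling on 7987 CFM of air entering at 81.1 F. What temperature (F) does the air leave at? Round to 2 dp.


dT = 30915/(1.08*7987) = 3.5839
T_leave = 81.1 - 3.5839 = 77.52 F

77.52 F


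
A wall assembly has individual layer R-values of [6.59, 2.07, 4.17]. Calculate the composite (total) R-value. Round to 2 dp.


R_total = 6.59 + 2.07 + 4.17 = 12.83

12.83


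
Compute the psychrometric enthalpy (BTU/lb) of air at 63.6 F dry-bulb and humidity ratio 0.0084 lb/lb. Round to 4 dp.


h = 0.24*63.6 + 0.0084*(1061+0.444*63.6) = 24.4136 BTU/lb

24.4136 BTU/lb


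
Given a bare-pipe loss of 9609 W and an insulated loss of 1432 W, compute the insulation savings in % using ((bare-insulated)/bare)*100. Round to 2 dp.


Savings = ((9609-1432)/9609)*100 = 85.10 %

85.10 %


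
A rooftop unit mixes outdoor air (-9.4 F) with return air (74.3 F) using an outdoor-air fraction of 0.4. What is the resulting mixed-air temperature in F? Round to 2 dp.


T_mix = 0.4*(-9.4) + 0.6*74.3 = 40.82 F

40.82 F


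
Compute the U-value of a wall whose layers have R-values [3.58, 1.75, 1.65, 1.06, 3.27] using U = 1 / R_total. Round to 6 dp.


R_total = 3.58 + 1.75 + 1.65 + 1.06 + 3.27 = 11.31
U = 1/11.31 = 0.088417

0.088417


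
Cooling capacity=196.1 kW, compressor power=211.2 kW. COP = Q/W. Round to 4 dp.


COP = 196.1 / 211.2 = 0.9285

0.9285


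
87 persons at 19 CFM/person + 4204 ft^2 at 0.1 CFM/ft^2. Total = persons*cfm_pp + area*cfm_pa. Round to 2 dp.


Total = 87*19 + 4204*0.1 = 2073.40 CFM

2073.40 CFM


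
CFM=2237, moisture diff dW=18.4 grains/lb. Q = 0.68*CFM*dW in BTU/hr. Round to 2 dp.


Q = 0.68 * 2237 * 18.4 = 27989.34 BTU/hr

27989.34 BTU/hr


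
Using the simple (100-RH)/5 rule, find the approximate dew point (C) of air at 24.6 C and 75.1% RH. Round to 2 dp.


Td = 24.6 - (100-75.1)/5 = 19.62 C

19.62 C


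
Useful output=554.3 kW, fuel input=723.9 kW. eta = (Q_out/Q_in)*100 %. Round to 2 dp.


eta = (554.3/723.9)*100 = 76.57 %

76.57 %


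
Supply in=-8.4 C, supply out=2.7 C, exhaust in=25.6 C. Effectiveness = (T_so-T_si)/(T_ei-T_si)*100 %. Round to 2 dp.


eff = (2.7-(-8.4))/(25.6-(-8.4))*100 = 32.65 %

32.65 %


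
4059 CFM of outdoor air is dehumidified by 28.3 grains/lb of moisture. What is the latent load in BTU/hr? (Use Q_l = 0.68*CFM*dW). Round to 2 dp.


Q = 0.68 * 4059 * 28.3 = 78111.40 BTU/hr

78111.40 BTU/hr


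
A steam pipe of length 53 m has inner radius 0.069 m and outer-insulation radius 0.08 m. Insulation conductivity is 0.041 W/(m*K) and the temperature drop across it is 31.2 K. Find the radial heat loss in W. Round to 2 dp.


Q = 2*pi*0.041*53*31.2/ln(0.08/0.069) = 2879.83 W

2879.83 W


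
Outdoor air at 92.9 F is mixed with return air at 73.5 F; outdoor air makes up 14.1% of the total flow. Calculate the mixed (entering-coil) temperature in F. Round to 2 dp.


T_mix = 73.5 + (14.1/100)*(92.9-73.5) = 76.24 F

76.24 F


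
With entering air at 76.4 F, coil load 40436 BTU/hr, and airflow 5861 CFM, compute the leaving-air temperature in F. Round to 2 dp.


dT = 40436/(1.08*5861) = 6.3881
T_leave = 76.4 - 6.3881 = 70.01 F

70.01 F


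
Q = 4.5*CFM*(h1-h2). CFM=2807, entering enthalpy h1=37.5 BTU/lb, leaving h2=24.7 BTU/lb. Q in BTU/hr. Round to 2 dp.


Q = 4.5 * 2807 * (37.5 - 24.7) = 161683.20 BTU/hr

161683.20 BTU/hr


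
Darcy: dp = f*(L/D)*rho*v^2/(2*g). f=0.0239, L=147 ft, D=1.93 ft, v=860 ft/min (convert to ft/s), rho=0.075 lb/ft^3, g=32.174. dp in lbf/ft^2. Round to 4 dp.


v_fps = 860/60 = 14.3333 ft/s
dp = 0.0239*(147/1.93)*0.075*14.3333^2/(2*32.174) = 0.4359 lbf/ft^2

0.4359 lbf/ft^2


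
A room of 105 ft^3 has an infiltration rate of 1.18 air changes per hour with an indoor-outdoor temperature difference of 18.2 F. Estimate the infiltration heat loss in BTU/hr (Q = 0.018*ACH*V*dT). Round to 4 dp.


Q = 0.018 * 1.18 * 105 * 18.2 = 40.5896 BTU/hr

40.5896 BTU/hr


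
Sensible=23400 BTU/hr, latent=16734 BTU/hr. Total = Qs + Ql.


Qt = 23400 + 16734 = 40134 BTU/hr

40134 BTU/hr


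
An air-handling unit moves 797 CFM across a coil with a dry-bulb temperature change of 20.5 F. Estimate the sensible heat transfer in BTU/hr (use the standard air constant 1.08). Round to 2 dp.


Q = 1.08 * 797 * 20.5 = 17645.58 BTU/hr

17645.58 BTU/hr


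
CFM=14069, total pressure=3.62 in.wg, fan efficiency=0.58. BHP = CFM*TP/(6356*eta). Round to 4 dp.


BHP = 14069 * 3.62 / (6356 * 0.58) = 13.8153 hp

13.8153 hp
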